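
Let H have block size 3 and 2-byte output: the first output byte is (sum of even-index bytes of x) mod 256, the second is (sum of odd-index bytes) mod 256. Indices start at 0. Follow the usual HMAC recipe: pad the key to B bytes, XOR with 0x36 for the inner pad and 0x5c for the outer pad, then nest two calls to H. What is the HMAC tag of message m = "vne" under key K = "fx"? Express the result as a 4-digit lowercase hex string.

bf18

Key "fx" = 66 78 is 2 bytes ≤ B = 3; zero-pad to 3 bytes: K' = 66 78 00.
K' ⊕ ipad = 50 4e 36.  K' ⊕ opad = 3a 24 5c.
Inner input = (K'⊕ipad) ∥ m = 50 4e 36 ∥ 76 6e 65.
Inner hash: even-index sum = 244 mod 256 = 244; odd-index sum = 297 mod 256 = 41 → f4 29.
Outer input = (K'⊕opad) ∥ inner = 3a 24 5c ∥ f4 29.
Outer hash (tag): even-index sum = 191 mod 256 = 191; odd-index sum = 280 mod 256 = 24 → bf 18.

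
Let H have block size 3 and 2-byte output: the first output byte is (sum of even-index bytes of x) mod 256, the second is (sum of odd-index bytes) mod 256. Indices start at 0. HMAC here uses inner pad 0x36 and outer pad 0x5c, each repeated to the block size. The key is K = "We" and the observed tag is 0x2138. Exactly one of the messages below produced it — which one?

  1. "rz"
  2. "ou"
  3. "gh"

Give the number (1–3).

3

Key "We" = 57 65 is 2 bytes ≤ B = 3; zero-pad to 3 bytes: K' = 57 65 00.
K' ⊕ ipad = 61 53 36; K' ⊕ opad = 0b 39 5c.
m1: inner = H(61 53 36 72 7a) = 11 c5; tag = H(0b 39 5c 11 c5) = 2c4a
m2: inner = H(61 53 36 6f 75) = 0c c2; tag = H(0b 39 5c 0c c2) = 2945
m3: inner = H(61 53 36 67 68) = ff ba; tag = H(0b 39 5c ff ba) = 2138 ← matches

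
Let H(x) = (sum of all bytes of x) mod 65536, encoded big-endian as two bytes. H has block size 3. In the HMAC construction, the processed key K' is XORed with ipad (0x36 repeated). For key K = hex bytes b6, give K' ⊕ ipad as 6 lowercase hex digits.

803636

Key hex bytes b6 is 1 byte ≤ B = 3; zero-pad to 3 bytes: K' = b6 00 00.
XOR each byte with 0x36: b6⊕36=80, 00⊕36=36, 00⊕36=36.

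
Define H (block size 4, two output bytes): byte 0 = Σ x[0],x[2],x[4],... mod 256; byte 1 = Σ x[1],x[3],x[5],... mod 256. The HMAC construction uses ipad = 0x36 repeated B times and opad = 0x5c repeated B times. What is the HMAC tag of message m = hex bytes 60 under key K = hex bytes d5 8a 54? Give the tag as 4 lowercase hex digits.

Key hex bytes d5 8a 54 is 3 bytes ≤ B = 4; zero-pad to 4 bytes: K' = d5 8a 54 00.
K' ⊕ ipad = e3 bc 62 36.  K' ⊕ opad = 89 d6 08 5c.
Inner input = (K'⊕ipad) ∥ m = e3 bc 62 36 ∥ 60.
Inner hash: even-index sum = 421 mod 256 = 165; odd-index sum = 242 mod 256 = 242 → a5 f2.
Outer input = (K'⊕opad) ∥ inner = 89 d6 08 5c ∥ a5 f2.
Outer hash (tag): even-index sum = 310 mod 256 = 54; odd-index sum = 548 mod 256 = 36 → 36 24.

3624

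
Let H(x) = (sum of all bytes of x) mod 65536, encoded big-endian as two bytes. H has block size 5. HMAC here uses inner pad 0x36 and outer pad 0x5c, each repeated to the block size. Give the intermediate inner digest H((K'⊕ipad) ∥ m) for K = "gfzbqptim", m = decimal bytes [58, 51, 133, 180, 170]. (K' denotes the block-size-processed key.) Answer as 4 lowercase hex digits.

Key "gfzbqptim" = 67 66 7a 62 71 70 74 69 6d is 9 bytes > B = 5, so hash it first: H(key) = 03 d4, then zero-pad to 5 bytes: K' = 03 d4 00 00 00.
K' ⊕ ipad = 35 e2 36 36 36.
Inner input = 35 e2 36 36 36 ∥ 3a 33 85 b4 aa.
Inner hash: sum = 53+226+54+54+54+58+51+133+180+170 = 1033 → 04 09.

0409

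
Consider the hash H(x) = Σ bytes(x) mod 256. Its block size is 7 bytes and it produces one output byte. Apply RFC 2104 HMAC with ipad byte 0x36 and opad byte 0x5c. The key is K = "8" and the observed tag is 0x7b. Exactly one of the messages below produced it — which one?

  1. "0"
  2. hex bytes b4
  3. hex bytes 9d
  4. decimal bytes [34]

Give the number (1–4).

Key "8" = 38 is 1 byte ≤ B = 7; zero-pad to 7 bytes: K' = 38 00 00 00 00 00 00.
K' ⊕ ipad = 0e 36 36 36 36 36 36; K' ⊕ opad = 64 5c 5c 5c 5c 5c 5c.
m1: inner = H(0e 36 36 36 36 36 36 30) = 82; tag = H(64 5c 5c 5c 5c 5c 5c 82) = 0e
m2: inner = H(0e 36 36 36 36 36 36 b4) = 06; tag = H(64 5c 5c 5c 5c 5c 5c 06) = 92
m3: inner = H(0e 36 36 36 36 36 36 9d) = ef; tag = H(64 5c 5c 5c 5c 5c 5c ef) = 7b ← matches
m4: inner = H(0e 36 36 36 36 36 36 22) = 74; tag = H(64 5c 5c 5c 5c 5c 5c 74) = 00

3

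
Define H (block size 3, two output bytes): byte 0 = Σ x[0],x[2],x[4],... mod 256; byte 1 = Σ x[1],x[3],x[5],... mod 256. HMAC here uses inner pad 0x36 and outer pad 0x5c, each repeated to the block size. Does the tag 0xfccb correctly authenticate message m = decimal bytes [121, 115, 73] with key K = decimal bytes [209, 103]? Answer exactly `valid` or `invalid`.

Key decimal bytes [209, 103] = d1 67 is 2 bytes ≤ B = 3; zero-pad to 3 bytes: K' = d1 67 00.
K' ⊕ ipad = e7 51 36; K' ⊕ opad = 8d 3b 5c.
Inner hash: even-index sum = 400 mod 256 = 144; odd-index sum = 275 mod 256 = 19 → 90 13.
Outer hash (recomputed tag): even-index sum = 252 mod 256 = 252; odd-index sum = 203 mod 256 = 203 → fc cb.
Recomputed tag = fccb; claimed = fccb → match.

valid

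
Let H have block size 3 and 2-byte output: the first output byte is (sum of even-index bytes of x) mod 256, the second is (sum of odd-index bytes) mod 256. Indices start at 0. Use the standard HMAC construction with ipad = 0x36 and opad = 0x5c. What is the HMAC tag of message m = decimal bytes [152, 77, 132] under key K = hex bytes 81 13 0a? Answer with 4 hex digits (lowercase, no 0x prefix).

748f

Key hex bytes 81 13 0a is exactly B = 3 bytes: K' = 81 13 0a.
K' ⊕ ipad = b7 25 3c.  K' ⊕ opad = dd 4f 56.
Inner input = (K'⊕ipad) ∥ m = b7 25 3c ∥ 98 4d 84.
Inner hash: even-index sum = 320 mod 256 = 64; odd-index sum = 321 mod 256 = 65 → 40 41.
Outer input = (K'⊕opad) ∥ inner = dd 4f 56 ∥ 40 41.
Outer hash (tag): even-index sum = 372 mod 256 = 116; odd-index sum = 143 mod 256 = 143 → 74 8f.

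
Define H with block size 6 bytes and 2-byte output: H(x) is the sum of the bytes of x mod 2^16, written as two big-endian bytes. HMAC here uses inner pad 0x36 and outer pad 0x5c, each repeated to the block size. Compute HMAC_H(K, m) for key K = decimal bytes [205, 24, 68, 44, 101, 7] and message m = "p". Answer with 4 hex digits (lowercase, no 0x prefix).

Key decimal bytes [205, 24, 68, 44, 101, 7] = cd 18 44 2c 65 07 is exactly B = 6 bytes: K' = cd 18 44 2c 65 07.
K' ⊕ ipad = fb 2e 72 1a 53 31.  K' ⊕ opad = 91 44 18 70 39 5b.
Inner input = (K'⊕ipad) ∥ m = fb 2e 72 1a 53 31 ∥ 70.
Inner hash: sum = 251+46+114+26+83+49+112 = 681 → 02 a9.
Outer input = (K'⊕opad) ∥ inner = 91 44 18 70 39 5b ∥ 02 a9.
Outer hash (tag): sum = 145+68+24+112+57+91+2+169 = 668 → 02 9c.

029c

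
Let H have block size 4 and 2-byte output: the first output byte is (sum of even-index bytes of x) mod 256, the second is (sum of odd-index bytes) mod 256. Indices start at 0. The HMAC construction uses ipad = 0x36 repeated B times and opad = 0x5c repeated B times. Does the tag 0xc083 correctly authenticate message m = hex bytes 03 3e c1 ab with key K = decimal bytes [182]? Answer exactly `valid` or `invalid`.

Key decimal bytes [182] = b6 is 1 byte ≤ B = 4; zero-pad to 4 bytes: K' = b6 00 00 00.
K' ⊕ ipad = 80 36 36 36; K' ⊕ opad = ea 5c 5c 5c.
Inner hash: even-index sum = 378 mod 256 = 122; odd-index sum = 341 mod 256 = 85 → 7a 55.
Outer hash (recomputed tag): even-index sum = 448 mod 256 = 192; odd-index sum = 269 mod 256 = 13 → c0 0d.
Recomputed tag = c00d; claimed = c083 → mismatch.

invalid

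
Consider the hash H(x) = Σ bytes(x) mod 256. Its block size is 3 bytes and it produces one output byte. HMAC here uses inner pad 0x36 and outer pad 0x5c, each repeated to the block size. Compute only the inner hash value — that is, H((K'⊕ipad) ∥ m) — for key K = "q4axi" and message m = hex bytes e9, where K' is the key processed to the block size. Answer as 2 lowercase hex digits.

Key "q4axi" = 71 34 61 78 69 is 5 bytes > B = 3, so hash it first: H(key) = e7, then zero-pad to 3 bytes: K' = e7 00 00.
K' ⊕ ipad = d1 36 36.
Inner input = d1 36 36 ∥ e9.
Inner hash: sum = 209+54+54+233 = 550; mod 256 = 38 → 26.

26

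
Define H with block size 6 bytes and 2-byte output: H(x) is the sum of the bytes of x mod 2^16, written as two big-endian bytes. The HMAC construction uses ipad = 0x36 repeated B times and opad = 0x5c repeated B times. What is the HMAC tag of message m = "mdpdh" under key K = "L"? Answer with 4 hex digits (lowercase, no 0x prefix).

Key "L" = 4c is 1 byte ≤ B = 6; zero-pad to 6 bytes: K' = 4c 00 00 00 00 00.
K' ⊕ ipad = 7a 36 36 36 36 36.  K' ⊕ opad = 10 5c 5c 5c 5c 5c.
Inner input = (K'⊕ipad) ∥ m = 7a 36 36 36 36 36 ∥ 6d 64 70 64 68.
Inner hash: sum = 122+54+54+54+54+54+109+100+112+100+104 = 917 → 03 95.
Outer input = (K'⊕opad) ∥ inner = 10 5c 5c 5c 5c 5c ∥ 03 95.
Outer hash (tag): sum = 16+92+92+92+92+92+3+149 = 628 → 02 74.

0274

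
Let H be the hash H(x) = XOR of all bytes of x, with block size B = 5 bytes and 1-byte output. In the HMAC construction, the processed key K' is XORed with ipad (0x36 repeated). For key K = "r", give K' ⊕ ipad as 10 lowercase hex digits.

4436363636

Key "r" = 72 is 1 byte ≤ B = 5; zero-pad to 5 bytes: K' = 72 00 00 00 00.
XOR each byte with 0x36: 72⊕36=44, 00⊕36=36, 00⊕36=36, 00⊕36=36, 00⊕36=36.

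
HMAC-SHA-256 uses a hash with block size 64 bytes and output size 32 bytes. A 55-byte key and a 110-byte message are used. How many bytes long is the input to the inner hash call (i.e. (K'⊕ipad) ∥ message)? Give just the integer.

Key is 55 ≤ 64 bytes, zero-padded: |K'| = 64.
Inner input = (K'⊕ipad) ∥ m → 64 + 110 = 174 bytes.

174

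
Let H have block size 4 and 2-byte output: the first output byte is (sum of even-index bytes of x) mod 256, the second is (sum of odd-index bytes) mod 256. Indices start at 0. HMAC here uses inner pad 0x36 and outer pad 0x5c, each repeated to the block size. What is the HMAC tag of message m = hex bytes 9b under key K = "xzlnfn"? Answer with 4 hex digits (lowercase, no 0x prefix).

bffc

Key "xzlnfn" = 78 7a 6c 6e 66 6e is 6 bytes > B = 4, so hash it first: H(key) = 4a 56, then zero-pad to 4 bytes: K' = 4a 56 00 00.
K' ⊕ ipad = 7c 60 36 36.  K' ⊕ opad = 16 0a 5c 5c.
Inner input = (K'⊕ipad) ∥ m = 7c 60 36 36 ∥ 9b.
Inner hash: even-index sum = 333 mod 256 = 77; odd-index sum = 150 mod 256 = 150 → 4d 96.
Outer input = (K'⊕opad) ∥ inner = 16 0a 5c 5c ∥ 4d 96.
Outer hash (tag): even-index sum = 191 mod 256 = 191; odd-index sum = 252 mod 256 = 252 → bf fc.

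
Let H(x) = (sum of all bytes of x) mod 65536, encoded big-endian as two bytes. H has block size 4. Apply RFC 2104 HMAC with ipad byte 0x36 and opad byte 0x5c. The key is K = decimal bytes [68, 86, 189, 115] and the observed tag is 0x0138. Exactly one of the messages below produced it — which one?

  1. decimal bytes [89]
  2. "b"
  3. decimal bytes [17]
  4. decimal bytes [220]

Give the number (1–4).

Key decimal bytes [68, 86, 189, 115] = 44 56 bd 73 is exactly B = 4 bytes: K' = 44 56 bd 73.
K' ⊕ ipad = 72 60 8b 45; K' ⊕ opad = 18 0a e1 2f.
m1: inner = H(72 60 8b 45 59) = 01 fb; tag = H(18 0a e1 2f 01 fb) = 022e
m2: inner = H(72 60 8b 45 62) = 02 04; tag = H(18 0a e1 2f 02 04) = 0138 ← matches
m3: inner = H(72 60 8b 45 11) = 01 b3; tag = H(18 0a e1 2f 01 b3) = 01e6
m4: inner = H(72 60 8b 45 dc) = 02 7e; tag = H(18 0a e1 2f 02 7e) = 01b2

2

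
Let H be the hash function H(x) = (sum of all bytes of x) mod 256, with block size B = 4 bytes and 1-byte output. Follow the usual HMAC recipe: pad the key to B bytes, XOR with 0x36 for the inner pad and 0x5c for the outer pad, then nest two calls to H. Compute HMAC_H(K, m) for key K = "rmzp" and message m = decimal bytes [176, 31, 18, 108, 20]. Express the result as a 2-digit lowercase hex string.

Key "rmzp" = 72 6d 7a 70 is exactly B = 4 bytes: K' = 72 6d 7a 70.
K' ⊕ ipad = 44 5b 4c 46.  K' ⊕ opad = 2e 31 26 2c.
Inner input = (K'⊕ipad) ∥ m = 44 5b 4c 46 ∥ b0 1f 12 6c 14.
Inner hash: sum = 68+91+76+70+176+31+18+108+20 = 658; mod 256 = 146 → 92.
Outer input = (K'⊕opad) ∥ inner = 2e 31 26 2c ∥ 92.
Outer hash (tag): sum = 46+49+38+44+146 = 323; mod 256 = 67 → 43.

43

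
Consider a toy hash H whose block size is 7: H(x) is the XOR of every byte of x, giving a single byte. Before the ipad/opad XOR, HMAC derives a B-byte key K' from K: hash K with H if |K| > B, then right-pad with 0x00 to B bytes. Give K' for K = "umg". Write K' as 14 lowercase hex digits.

Key "umg" = 75 6d 67 is 3 bytes ≤ B = 7; zero-pad to 7 bytes: K' = 75 6d 67 00 00 00 00.

756d6700000000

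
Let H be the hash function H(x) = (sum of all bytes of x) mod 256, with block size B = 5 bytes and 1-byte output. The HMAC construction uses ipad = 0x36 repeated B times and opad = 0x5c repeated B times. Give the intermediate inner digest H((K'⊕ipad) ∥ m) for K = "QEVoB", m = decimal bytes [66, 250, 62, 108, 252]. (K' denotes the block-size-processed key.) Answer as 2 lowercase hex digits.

Key "QEVoB" = 51 45 56 6f 42 is exactly B = 5 bytes: K' = 51 45 56 6f 42.
K' ⊕ ipad = 67 73 60 59 74.
Inner input = 67 73 60 59 74 ∥ 42 fa 3e 6c fc.
Inner hash: sum = 103+115+96+89+116+66+250+62+108+252 = 1257; mod 256 = 233 → e9.

e9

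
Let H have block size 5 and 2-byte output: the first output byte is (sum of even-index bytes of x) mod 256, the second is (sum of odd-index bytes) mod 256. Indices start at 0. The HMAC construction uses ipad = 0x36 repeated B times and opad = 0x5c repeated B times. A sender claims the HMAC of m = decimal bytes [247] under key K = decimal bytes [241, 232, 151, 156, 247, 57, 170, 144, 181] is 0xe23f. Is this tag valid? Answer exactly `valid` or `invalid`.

invalid

Key decimal bytes [241, 232, 151, 156, 247, 57, 170, 144, 181] = f1 e8 97 9c f7 39 aa 90 b5 is 9 bytes > B = 5, so hash it first: H(key) = de 4d, then zero-pad to 5 bytes: K' = de 4d 00 00 00.
K' ⊕ ipad = e8 7b 36 36 36; K' ⊕ opad = 82 11 5c 5c 5c.
Inner hash: even-index sum = 340 mod 256 = 84; odd-index sum = 424 mod 256 = 168 → 54 a8.
Outer hash (recomputed tag): even-index sum = 482 mod 256 = 226; odd-index sum = 193 mod 256 = 193 → e2 c1.
Recomputed tag = e2c1; claimed = e23f → mismatch.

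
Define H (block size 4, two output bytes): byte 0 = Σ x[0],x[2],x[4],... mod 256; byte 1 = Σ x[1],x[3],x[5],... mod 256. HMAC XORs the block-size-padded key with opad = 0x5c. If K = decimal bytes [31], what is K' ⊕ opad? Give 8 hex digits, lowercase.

435c5c5c

Key decimal bytes [31] = 1f is 1 byte ≤ B = 4; zero-pad to 4 bytes: K' = 1f 00 00 00.
XOR each byte with 0x5c: 1f⊕5c=43, 00⊕5c=5c, 00⊕5c=5c, 00⊕5c=5c.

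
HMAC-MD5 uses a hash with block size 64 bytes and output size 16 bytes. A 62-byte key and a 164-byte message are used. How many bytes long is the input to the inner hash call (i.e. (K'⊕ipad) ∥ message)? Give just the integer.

228

Key is 62 ≤ 64 bytes, zero-padded: |K'| = 64.
Inner input = (K'⊕ipad) ∥ m → 64 + 164 = 228 bytes.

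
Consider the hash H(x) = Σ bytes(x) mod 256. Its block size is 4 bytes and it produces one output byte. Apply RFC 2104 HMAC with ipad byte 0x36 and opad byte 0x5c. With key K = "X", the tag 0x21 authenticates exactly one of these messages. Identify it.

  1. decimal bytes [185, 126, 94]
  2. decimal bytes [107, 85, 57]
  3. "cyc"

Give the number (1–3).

Key "X" = 58 is 1 byte ≤ B = 4; zero-pad to 4 bytes: K' = 58 00 00 00.
K' ⊕ ipad = 6e 36 36 36; K' ⊕ opad = 04 5c 5c 5c.
m1: inner = H(6e 36 36 36 b9 7e 5e) = a5; tag = H(04 5c 5c 5c a5) = bd
m2: inner = H(6e 36 36 36 6b 55 39) = 09; tag = H(04 5c 5c 5c 09) = 21 ← matches
m3: inner = H(6e 36 36 36 63 79 63) = 4f; tag = H(04 5c 5c 5c 4f) = 67

2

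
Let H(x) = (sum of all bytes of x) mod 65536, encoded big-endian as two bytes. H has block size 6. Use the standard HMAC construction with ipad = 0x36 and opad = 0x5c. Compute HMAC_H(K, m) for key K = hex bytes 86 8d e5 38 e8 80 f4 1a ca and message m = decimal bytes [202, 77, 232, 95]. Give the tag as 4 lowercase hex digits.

Key hex bytes 86 8d e5 38 e8 80 f4 1a ca is 9 bytes > B = 6, so hash it first: H(key) = 05 70, then zero-pad to 6 bytes: K' = 05 70 00 00 00 00.
K' ⊕ ipad = 33 46 36 36 36 36.  K' ⊕ opad = 59 2c 5c 5c 5c 5c.
Inner input = (K'⊕ipad) ∥ m = 33 46 36 36 36 36 ∥ ca 4d e8 5f.
Inner hash: sum = 51+70+54+54+54+54+202+77+232+95 = 943 → 03 af.
Outer input = (K'⊕opad) ∥ inner = 59 2c 5c 5c 5c 5c ∥ 03 af.
Outer hash (tag): sum = 89+44+92+92+92+92+3+175 = 679 → 02 a7.

02a7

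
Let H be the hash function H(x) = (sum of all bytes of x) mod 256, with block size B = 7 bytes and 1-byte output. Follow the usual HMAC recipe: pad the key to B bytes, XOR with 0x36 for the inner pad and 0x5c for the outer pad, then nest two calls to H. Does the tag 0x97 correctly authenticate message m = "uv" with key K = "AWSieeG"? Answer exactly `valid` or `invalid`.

valid

Key "AWSieeG" = 41 57 53 69 65 65 47 is exactly B = 7 bytes: K' = 41 57 53 69 65 65 47.
K' ⊕ ipad = 77 61 65 5f 53 53 71; K' ⊕ opad = 1d 0b 0f 35 39 39 1b.
Inner hash: sum = 119+97+101+95+83+83+113+117+118 = 926; mod 256 = 158 → 9e.
Outer hash (recomputed tag): sum = 29+11+15+53+57+57+27+158 = 407; mod 256 = 151 → 97.
Recomputed tag = 97; claimed = 97 → match.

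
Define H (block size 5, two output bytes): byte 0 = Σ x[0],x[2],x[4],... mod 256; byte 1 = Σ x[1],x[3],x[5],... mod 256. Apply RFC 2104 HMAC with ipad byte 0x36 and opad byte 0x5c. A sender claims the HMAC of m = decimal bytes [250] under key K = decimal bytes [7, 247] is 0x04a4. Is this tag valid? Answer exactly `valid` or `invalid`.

valid

Key decimal bytes [7, 247] = 07 f7 is 2 bytes ≤ B = 5; zero-pad to 5 bytes: K' = 07 f7 00 00 00.
K' ⊕ ipad = 31 c1 36 36 36; K' ⊕ opad = 5b ab 5c 5c 5c.
Inner hash: even-index sum = 157 mod 256 = 157; odd-index sum = 497 mod 256 = 241 → 9d f1.
Outer hash (recomputed tag): even-index sum = 516 mod 256 = 4; odd-index sum = 420 mod 256 = 164 → 04 a4.
Recomputed tag = 04a4; claimed = 04a4 → match.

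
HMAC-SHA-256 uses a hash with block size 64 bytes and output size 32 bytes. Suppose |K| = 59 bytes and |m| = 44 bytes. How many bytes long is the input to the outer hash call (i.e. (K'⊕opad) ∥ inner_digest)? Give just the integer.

Key is 59 ≤ 64 bytes, zero-padded: |K'| = 64.
Outer input = (K'⊕opad) ∥ H(inner) → 64 + 32 = 96 bytes.

96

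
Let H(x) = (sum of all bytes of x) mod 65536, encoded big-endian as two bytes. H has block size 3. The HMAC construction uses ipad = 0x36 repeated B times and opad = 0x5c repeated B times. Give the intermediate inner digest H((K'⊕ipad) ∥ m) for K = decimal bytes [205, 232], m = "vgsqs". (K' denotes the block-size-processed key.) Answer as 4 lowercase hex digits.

0443

Key decimal bytes [205, 232] = cd e8 is 2 bytes ≤ B = 3; zero-pad to 3 bytes: K' = cd e8 00.
K' ⊕ ipad = fb de 36.
Inner input = fb de 36 ∥ 76 67 73 71 73.
Inner hash: sum = 251+222+54+118+103+115+113+115 = 1091 → 04 43.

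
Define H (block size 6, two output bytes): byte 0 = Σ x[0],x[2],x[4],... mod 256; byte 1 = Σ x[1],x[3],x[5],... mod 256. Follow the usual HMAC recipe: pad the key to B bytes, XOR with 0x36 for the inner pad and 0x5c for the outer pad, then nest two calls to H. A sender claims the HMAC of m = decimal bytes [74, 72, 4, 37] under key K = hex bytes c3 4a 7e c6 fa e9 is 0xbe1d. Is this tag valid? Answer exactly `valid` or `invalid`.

valid

Key hex bytes c3 4a 7e c6 fa e9 is exactly B = 6 bytes: K' = c3 4a 7e c6 fa e9.
K' ⊕ ipad = f5 7c 48 f0 cc df; K' ⊕ opad = 9f 16 22 9a a6 b5.
Inner hash: even-index sum = 599 mod 256 = 87; odd-index sum = 696 mod 256 = 184 → 57 b8.
Outer hash (recomputed tag): even-index sum = 446 mod 256 = 190; odd-index sum = 541 mod 256 = 29 → be 1d.
Recomputed tag = be1d; claimed = be1d → match.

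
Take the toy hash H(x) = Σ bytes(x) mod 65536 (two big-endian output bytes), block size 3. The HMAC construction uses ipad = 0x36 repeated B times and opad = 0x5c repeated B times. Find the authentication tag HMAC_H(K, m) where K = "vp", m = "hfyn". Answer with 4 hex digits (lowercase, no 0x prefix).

Key "vp" = 76 70 is 2 bytes ≤ B = 3; zero-pad to 3 bytes: K' = 76 70 00.
K' ⊕ ipad = 40 46 36.  K' ⊕ opad = 2a 2c 5c.
Inner input = (K'⊕ipad) ∥ m = 40 46 36 ∥ 68 66 79 6e.
Inner hash: sum = 64+70+54+104+102+121+110 = 625 → 02 71.
Outer input = (K'⊕opad) ∥ inner = 2a 2c 5c ∥ 02 71.
Outer hash (tag): sum = 42+44+92+2+113 = 293 → 01 25.

0125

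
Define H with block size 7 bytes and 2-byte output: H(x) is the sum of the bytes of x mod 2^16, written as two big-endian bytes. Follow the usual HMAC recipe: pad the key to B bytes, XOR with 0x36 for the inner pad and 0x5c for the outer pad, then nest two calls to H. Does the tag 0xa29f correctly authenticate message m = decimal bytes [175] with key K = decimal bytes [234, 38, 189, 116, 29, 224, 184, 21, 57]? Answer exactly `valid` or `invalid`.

Key decimal bytes [234, 38, 189, 116, 29, 224, 184, 21, 57] = ea 26 bd 74 1d e0 b8 15 39 is 9 bytes > B = 7, so hash it first: H(key) = 04 44, then zero-pad to 7 bytes: K' = 04 44 00 00 00 00 00.
K' ⊕ ipad = 32 72 36 36 36 36 36; K' ⊕ opad = 58 18 5c 5c 5c 5c 5c.
Inner hash: sum = 50+114+54+54+54+54+54+175 = 609 → 02 61.
Outer hash (recomputed tag): sum = 88+24+92+92+92+92+92+2+97 = 671 → 02 9f.
Recomputed tag = 029f; claimed = a29f → mismatch.

invalid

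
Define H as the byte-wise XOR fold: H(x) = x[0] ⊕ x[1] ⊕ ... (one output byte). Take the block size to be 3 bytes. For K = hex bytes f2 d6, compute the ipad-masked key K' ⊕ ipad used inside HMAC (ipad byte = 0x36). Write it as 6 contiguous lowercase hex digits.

Key hex bytes f2 d6 is 2 bytes ≤ B = 3; zero-pad to 3 bytes: K' = f2 d6 00.
XOR each byte with 0x36: f2⊕36=c4, d6⊕36=e0, 00⊕36=36.

c4e036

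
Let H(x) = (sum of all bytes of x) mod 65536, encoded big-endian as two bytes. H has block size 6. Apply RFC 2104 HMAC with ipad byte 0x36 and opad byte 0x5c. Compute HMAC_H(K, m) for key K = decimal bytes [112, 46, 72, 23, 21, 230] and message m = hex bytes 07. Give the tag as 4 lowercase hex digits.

02f8

Key decimal bytes [112, 46, 72, 23, 21, 230] = 70 2e 48 17 15 e6 is exactly B = 6 bytes: K' = 70 2e 48 17 15 e6.
K' ⊕ ipad = 46 18 7e 21 23 d0.  K' ⊕ opad = 2c 72 14 4b 49 ba.
Inner input = (K'⊕ipad) ∥ m = 46 18 7e 21 23 d0 ∥ 07.
Inner hash: sum = 70+24+126+33+35+208+7 = 503 → 01 f7.
Outer input = (K'⊕opad) ∥ inner = 2c 72 14 4b 49 ba ∥ 01 f7.
Outer hash (tag): sum = 44+114+20+75+73+186+1+247 = 760 → 02 f8.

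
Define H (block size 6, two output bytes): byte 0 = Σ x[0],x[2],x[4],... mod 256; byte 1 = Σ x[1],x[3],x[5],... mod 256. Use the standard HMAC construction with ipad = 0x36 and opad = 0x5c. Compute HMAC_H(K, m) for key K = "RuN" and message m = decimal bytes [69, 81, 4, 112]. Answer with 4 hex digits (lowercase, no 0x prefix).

Key "RuN" = 52 75 4e is 3 bytes ≤ B = 6; zero-pad to 6 bytes: K' = 52 75 4e 00 00 00.
K' ⊕ ipad = 64 43 78 36 36 36.  K' ⊕ opad = 0e 29 12 5c 5c 5c.
Inner input = (K'⊕ipad) ∥ m = 64 43 78 36 36 36 ∥ 45 51 04 70.
Inner hash: even-index sum = 347 mod 256 = 91; odd-index sum = 368 mod 256 = 112 → 5b 70.
Outer input = (K'⊕opad) ∥ inner = 0e 29 12 5c 5c 5c ∥ 5b 70.
Outer hash (tag): even-index sum = 215 mod 256 = 215; odd-index sum = 337 mod 256 = 81 → d7 51.

d751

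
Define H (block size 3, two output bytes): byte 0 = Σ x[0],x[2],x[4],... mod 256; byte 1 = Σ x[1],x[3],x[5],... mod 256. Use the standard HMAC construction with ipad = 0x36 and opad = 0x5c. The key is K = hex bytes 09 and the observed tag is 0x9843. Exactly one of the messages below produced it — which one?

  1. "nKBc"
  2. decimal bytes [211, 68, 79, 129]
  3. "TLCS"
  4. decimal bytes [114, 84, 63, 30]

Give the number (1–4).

Key hex bytes 09 is 1 byte ≤ B = 3; zero-pad to 3 bytes: K' = 09 00 00.
K' ⊕ ipad = 3f 36 36; K' ⊕ opad = 55 5c 5c.
m1: inner = H(3f 36 36 6e 4b 42 63) = 23 e6; tag = H(55 5c 5c 23 e6) = 977f
m2: inner = H(3f 36 36 d3 44 4f 81) = 3a 58; tag = H(55 5c 5c 3a 58) = 0996
m3: inner = H(3f 36 36 54 4c 43 53) = 14 cd; tag = H(55 5c 5c 14 cd) = 7e70
m4: inner = H(3f 36 36 72 54 3f 1e) = e7 e7; tag = H(55 5c 5c e7 e7) = 9843 ← matches

4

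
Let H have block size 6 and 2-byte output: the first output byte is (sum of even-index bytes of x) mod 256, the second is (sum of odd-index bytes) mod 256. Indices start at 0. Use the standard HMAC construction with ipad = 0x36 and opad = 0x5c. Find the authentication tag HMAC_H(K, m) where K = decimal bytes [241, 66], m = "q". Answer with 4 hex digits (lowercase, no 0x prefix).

09b6

Key decimal bytes [241, 66] = f1 42 is 2 bytes ≤ B = 6; zero-pad to 6 bytes: K' = f1 42 00 00 00 00.
K' ⊕ ipad = c7 74 36 36 36 36.  K' ⊕ opad = ad 1e 5c 5c 5c 5c.
Inner input = (K'⊕ipad) ∥ m = c7 74 36 36 36 36 ∥ 71.
Inner hash: even-index sum = 420 mod 256 = 164; odd-index sum = 224 mod 256 = 224 → a4 e0.
Outer input = (K'⊕opad) ∥ inner = ad 1e 5c 5c 5c 5c ∥ a4 e0.
Outer hash (tag): even-index sum = 521 mod 256 = 9; odd-index sum = 438 mod 256 = 182 → 09 b6.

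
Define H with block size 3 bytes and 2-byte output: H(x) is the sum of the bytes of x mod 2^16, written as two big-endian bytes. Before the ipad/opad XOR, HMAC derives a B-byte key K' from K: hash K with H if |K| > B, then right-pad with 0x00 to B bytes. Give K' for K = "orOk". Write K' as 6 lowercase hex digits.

019b00

|K| = 4 > B = 3, so first hash the key.
H(K): sum = 111+114+79+107 = 411 → 01 9b.
Zero-pad H(K) = 01 9b to 3 bytes: K' = 01 9b 00.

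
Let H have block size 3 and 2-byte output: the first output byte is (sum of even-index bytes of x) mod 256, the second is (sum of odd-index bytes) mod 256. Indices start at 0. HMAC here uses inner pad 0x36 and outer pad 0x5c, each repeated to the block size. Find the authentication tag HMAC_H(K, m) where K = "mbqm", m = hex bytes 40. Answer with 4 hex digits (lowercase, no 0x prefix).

17b1

Key "mbqm" = 6d 62 71 6d is 4 bytes > B = 3, so hash it first: H(key) = de cf, then zero-pad to 3 bytes: K' = de cf 00.
K' ⊕ ipad = e8 f9 36.  K' ⊕ opad = 82 93 5c.
Inner input = (K'⊕ipad) ∥ m = e8 f9 36 ∥ 40.
Inner hash: even-index sum = 286 mod 256 = 30; odd-index sum = 313 mod 256 = 57 → 1e 39.
Outer input = (K'⊕opad) ∥ inner = 82 93 5c ∥ 1e 39.
Outer hash (tag): even-index sum = 279 mod 256 = 23; odd-index sum = 177 mod 256 = 177 → 17 b1.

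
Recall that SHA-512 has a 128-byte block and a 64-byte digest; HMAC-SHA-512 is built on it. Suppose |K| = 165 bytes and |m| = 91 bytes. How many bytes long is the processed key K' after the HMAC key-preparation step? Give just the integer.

128

Key is 165 > 128 bytes, so it is hashed to 64 bytes then zero-padded to 128: |K'| = 128.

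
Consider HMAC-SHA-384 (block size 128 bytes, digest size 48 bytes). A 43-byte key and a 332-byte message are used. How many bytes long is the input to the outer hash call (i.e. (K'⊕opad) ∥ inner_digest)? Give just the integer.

176

Key is 43 ≤ 128 bytes, zero-padded: |K'| = 128.
Outer input = (K'⊕opad) ∥ H(inner) → 128 + 48 = 176 bytes.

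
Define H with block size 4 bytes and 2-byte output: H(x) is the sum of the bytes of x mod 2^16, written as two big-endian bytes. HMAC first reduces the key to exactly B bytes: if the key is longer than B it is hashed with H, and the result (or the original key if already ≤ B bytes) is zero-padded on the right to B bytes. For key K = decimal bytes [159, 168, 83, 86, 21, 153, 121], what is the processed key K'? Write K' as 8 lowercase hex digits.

03170000

|K| = 7 > B = 4, so first hash the key.
H(K): sum = 159+168+83+86+21+153+121 = 791 → 03 17.
Zero-pad H(K) = 03 17 to 4 bytes: K' = 03 17 00 00.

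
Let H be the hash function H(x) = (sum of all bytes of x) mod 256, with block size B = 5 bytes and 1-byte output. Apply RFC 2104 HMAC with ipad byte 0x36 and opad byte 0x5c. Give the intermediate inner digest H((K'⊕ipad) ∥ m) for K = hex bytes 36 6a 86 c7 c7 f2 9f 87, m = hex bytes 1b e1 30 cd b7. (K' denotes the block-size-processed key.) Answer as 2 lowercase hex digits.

Key hex bytes 36 6a 86 c7 c7 f2 9f 87 is 8 bytes > B = 5, so hash it first: H(key) = cc, then zero-pad to 5 bytes: K' = cc 00 00 00 00.
K' ⊕ ipad = fa 36 36 36 36.
Inner input = fa 36 36 36 36 ∥ 1b e1 30 cd b7.
Inner hash: sum = 250+54+54+54+54+27+225+48+205+183 = 1154; mod 256 = 130 → 82.

82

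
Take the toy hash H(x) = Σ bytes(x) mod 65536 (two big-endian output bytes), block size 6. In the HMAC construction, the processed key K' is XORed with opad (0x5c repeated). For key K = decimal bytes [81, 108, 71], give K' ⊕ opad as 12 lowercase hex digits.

0d301b5c5c5c

Key decimal bytes [81, 108, 71] = 51 6c 47 is 3 bytes ≤ B = 6; zero-pad to 6 bytes: K' = 51 6c 47 00 00 00.
XOR each byte with 0x5c: 51⊕5c=0d, 6c⊕5c=30, 47⊕5c=1b, 00⊕5c=5c, 00⊕5c=5c, 00⊕5c=5c.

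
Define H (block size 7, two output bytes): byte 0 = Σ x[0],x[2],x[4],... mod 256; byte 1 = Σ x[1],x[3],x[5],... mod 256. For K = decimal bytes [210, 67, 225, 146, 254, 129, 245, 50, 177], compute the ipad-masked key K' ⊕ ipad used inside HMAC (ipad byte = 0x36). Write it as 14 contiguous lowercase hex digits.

Key decimal bytes [210, 67, 225, 146, 254, 129, 245, 50, 177] = d2 43 e1 92 fe 81 f5 32 b1 is 9 bytes > B = 7, so hash it first: H(key) = 57 88, then zero-pad to 7 bytes: K' = 57 88 00 00 00 00 00.
XOR each byte with 0x36: 57⊕36=61, 88⊕36=be, 00⊕36=36, 00⊕36=36, 00⊕36=36, 00⊕36=36, 00⊕36=36.

61be3636363636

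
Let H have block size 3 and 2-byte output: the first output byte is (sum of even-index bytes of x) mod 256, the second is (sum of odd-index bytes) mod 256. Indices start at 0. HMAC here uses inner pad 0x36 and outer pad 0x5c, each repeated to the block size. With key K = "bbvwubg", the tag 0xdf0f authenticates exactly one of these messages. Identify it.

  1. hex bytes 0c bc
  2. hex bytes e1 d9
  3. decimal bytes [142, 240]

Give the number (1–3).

3

Key "bbvwubg" = 62 62 76 77 75 62 67 is 7 bytes > B = 3, so hash it first: H(key) = b4 3b, then zero-pad to 3 bytes: K' = b4 3b 00.
K' ⊕ ipad = 82 0d 36; K' ⊕ opad = e8 67 5c.
m1: inner = H(82 0d 36 0c bc) = 74 19; tag = H(e8 67 5c 74 19) = 5ddb
m2: inner = H(82 0d 36 e1 d9) = 91 ee; tag = H(e8 67 5c 91 ee) = 32f8
m3: inner = H(82 0d 36 8e f0) = a8 9b; tag = H(e8 67 5c a8 9b) = df0f ← matches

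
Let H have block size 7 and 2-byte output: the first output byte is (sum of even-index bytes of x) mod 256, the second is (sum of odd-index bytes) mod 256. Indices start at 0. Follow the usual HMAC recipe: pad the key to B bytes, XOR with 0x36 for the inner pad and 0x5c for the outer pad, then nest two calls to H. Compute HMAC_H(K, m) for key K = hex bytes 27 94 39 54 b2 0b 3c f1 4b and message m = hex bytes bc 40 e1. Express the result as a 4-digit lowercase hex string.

b401

Key hex bytes 27 94 39 54 b2 0b 3c f1 4b is 9 bytes > B = 7, so hash it first: H(key) = 99 e4, then zero-pad to 7 bytes: K' = 99 e4 00 00 00 00 00.
K' ⊕ ipad = af d2 36 36 36 36 36.  K' ⊕ opad = c5 b8 5c 5c 5c 5c 5c.
Inner input = (K'⊕ipad) ∥ m = af d2 36 36 36 36 36 ∥ bc 40 e1.
Inner hash: even-index sum = 401 mod 256 = 145; odd-index sum = 731 mod 256 = 219 → 91 db.
Outer input = (K'⊕opad) ∥ inner = c5 b8 5c 5c 5c 5c 5c ∥ 91 db.
Outer hash (tag): even-index sum = 692 mod 256 = 180; odd-index sum = 513 mod 256 = 1 → b4 01.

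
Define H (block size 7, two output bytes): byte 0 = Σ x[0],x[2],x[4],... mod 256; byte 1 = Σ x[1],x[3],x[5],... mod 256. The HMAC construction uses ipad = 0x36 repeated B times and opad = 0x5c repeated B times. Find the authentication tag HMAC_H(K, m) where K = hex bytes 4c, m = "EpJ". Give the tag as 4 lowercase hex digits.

Key hex bytes 4c is 1 byte ≤ B = 7; zero-pad to 7 bytes: K' = 4c 00 00 00 00 00 00.
K' ⊕ ipad = 7a 36 36 36 36 36 36.  K' ⊕ opad = 10 5c 5c 5c 5c 5c 5c.
Inner input = (K'⊕ipad) ∥ m = 7a 36 36 36 36 36 36 ∥ 45 70 4a.
Inner hash: even-index sum = 396 mod 256 = 140; odd-index sum = 305 mod 256 = 49 → 8c 31.
Outer input = (K'⊕opad) ∥ inner = 10 5c 5c 5c 5c 5c 5c ∥ 8c 31.
Outer hash (tag): even-index sum = 341 mod 256 = 85; odd-index sum = 416 mod 256 = 160 → 55 a0.

55a0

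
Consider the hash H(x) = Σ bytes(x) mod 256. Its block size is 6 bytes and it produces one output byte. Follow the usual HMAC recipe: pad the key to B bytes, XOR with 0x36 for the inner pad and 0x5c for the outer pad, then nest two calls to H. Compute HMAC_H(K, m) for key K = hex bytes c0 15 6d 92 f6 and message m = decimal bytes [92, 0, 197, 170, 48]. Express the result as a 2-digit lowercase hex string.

Key hex bytes c0 15 6d 92 f6 is 5 bytes ≤ B = 6; zero-pad to 6 bytes: K' = c0 15 6d 92 f6 00.
K' ⊕ ipad = f6 23 5b a4 c0 36.  K' ⊕ opad = 9c 49 31 ce aa 5c.
Inner input = (K'⊕ipad) ∥ m = f6 23 5b a4 c0 36 ∥ 5c 00 c5 aa 30.
Inner hash: sum = 246+35+91+164+192+54+92+0+197+170+48 = 1289; mod 256 = 9 → 09.
Outer input = (K'⊕opad) ∥ inner = 9c 49 31 ce aa 5c ∥ 09.
Outer hash (tag): sum = 156+73+49+206+170+92+9 = 755; mod 256 = 243 → f3.

f3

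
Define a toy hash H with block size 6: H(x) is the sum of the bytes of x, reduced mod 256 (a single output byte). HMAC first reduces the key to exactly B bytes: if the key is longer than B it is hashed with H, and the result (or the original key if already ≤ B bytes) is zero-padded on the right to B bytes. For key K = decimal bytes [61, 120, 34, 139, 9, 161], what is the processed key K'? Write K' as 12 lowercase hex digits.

3d78228b09a1

Key decimal bytes [61, 120, 34, 139, 9, 161] = 3d 78 22 8b 09 a1 is exactly B = 6 bytes: K' = 3d 78 22 8b 09 a1.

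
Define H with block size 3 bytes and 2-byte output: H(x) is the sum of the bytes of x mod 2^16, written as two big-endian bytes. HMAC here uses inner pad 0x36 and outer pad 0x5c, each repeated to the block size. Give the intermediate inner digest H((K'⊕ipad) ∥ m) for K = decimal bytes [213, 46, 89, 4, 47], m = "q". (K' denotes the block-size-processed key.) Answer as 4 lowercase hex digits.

0197

Key decimal bytes [213, 46, 89, 4, 47] = d5 2e 59 04 2f is 5 bytes > B = 3, so hash it first: H(key) = 01 8f, then zero-pad to 3 bytes: K' = 01 8f 00.
K' ⊕ ipad = 37 b9 36.
Inner input = 37 b9 36 ∥ 71.
Inner hash: sum = 55+185+54+113 = 407 → 01 97.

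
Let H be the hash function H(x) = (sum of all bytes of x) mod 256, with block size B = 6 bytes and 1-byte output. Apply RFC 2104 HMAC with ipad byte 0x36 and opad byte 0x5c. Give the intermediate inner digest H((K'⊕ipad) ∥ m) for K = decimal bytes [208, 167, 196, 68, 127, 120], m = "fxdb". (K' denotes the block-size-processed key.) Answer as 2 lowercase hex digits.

Key decimal bytes [208, 167, 196, 68, 127, 120] = d0 a7 c4 44 7f 78 is exactly B = 6 bytes: K' = d0 a7 c4 44 7f 78.
K' ⊕ ipad = e6 91 f2 72 49 4e.
Inner input = e6 91 f2 72 49 4e ∥ 66 78 64 62.
Inner hash: sum = 230+145+242+114+73+78+102+120+100+98 = 1302; mod 256 = 22 → 16.

16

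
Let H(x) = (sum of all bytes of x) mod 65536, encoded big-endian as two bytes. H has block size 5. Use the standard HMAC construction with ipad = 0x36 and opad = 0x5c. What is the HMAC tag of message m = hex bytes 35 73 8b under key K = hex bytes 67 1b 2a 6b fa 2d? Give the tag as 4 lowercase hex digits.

01e7

Key hex bytes 67 1b 2a 6b fa 2d is 6 bytes > B = 5, so hash it first: H(key) = 02 3e, then zero-pad to 5 bytes: K' = 02 3e 00 00 00.
K' ⊕ ipad = 34 08 36 36 36.  K' ⊕ opad = 5e 62 5c 5c 5c.
Inner input = (K'⊕ipad) ∥ m = 34 08 36 36 36 ∥ 35 73 8b.
Inner hash: sum = 52+8+54+54+54+53+115+139 = 529 → 02 11.
Outer input = (K'⊕opad) ∥ inner = 5e 62 5c 5c 5c ∥ 02 11.
Outer hash (tag): sum = 94+98+92+92+92+2+17 = 487 → 01 e7.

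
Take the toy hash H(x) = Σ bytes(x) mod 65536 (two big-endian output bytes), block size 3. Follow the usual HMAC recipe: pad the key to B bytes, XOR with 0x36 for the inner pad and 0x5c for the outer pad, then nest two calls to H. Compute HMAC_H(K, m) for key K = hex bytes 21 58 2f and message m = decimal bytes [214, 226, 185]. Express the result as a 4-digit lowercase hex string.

Key hex bytes 21 58 2f is exactly B = 3 bytes: K' = 21 58 2f.
K' ⊕ ipad = 17 6e 19.  K' ⊕ opad = 7d 04 73.
Inner input = (K'⊕ipad) ∥ m = 17 6e 19 ∥ d6 e2 b9.
Inner hash: sum = 23+110+25+214+226+185 = 783 → 03 0f.
Outer input = (K'⊕opad) ∥ inner = 7d 04 73 ∥ 03 0f.
Outer hash (tag): sum = 125+4+115+3+15 = 262 → 01 06.

0106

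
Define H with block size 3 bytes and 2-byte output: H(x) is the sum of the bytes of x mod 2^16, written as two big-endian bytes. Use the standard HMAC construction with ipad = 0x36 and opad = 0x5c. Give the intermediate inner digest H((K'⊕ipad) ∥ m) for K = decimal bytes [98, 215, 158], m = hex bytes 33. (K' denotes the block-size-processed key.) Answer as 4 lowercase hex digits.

0210

Key decimal bytes [98, 215, 158] = 62 d7 9e is exactly B = 3 bytes: K' = 62 d7 9e.
K' ⊕ ipad = 54 e1 a8.
Inner input = 54 e1 a8 ∥ 33.
Inner hash: sum = 84+225+168+51 = 528 → 02 10.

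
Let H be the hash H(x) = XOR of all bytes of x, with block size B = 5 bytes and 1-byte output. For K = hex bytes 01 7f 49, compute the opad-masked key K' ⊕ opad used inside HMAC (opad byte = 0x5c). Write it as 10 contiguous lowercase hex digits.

5d23155c5c

Key hex bytes 01 7f 49 is 3 bytes ≤ B = 5; zero-pad to 5 bytes: K' = 01 7f 49 00 00.
XOR each byte with 0x5c: 01⊕5c=5d, 7f⊕5c=23, 49⊕5c=15, 00⊕5c=5c, 00⊕5c=5c.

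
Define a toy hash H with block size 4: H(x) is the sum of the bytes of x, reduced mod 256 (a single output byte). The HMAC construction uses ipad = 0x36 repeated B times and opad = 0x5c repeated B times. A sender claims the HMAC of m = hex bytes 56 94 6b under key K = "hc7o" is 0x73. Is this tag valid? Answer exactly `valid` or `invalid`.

valid

Key "hc7o" = 68 63 37 6f is exactly B = 4 bytes: K' = 68 63 37 6f.
K' ⊕ ipad = 5e 55 01 59; K' ⊕ opad = 34 3f 6b 33.
Inner hash: sum = 94+85+1+89+86+148+107 = 610; mod 256 = 98 → 62.
Outer hash (recomputed tag): sum = 52+63+107+51+98 = 371; mod 256 = 115 → 73.
Recomputed tag = 73; claimed = 73 → match.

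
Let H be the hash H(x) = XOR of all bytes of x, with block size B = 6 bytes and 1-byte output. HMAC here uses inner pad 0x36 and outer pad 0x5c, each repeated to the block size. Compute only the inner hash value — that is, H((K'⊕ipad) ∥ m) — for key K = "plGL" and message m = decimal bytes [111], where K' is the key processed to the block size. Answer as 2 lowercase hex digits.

78

Key "plGL" = 70 6c 47 4c is 4 bytes ≤ B = 6; zero-pad to 6 bytes: K' = 70 6c 47 4c 00 00.
K' ⊕ ipad = 46 5a 71 7a 36 36.
Inner input = 46 5a 71 7a 36 36 ∥ 6f.
Inner hash: XOR 46⊕5a⊕71⊕7a⊕36⊕36⊕6f = 78.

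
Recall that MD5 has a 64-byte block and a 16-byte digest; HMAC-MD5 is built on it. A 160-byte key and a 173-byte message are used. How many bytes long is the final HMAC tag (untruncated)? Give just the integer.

16

The tag is one MD5 digest: 16 bytes.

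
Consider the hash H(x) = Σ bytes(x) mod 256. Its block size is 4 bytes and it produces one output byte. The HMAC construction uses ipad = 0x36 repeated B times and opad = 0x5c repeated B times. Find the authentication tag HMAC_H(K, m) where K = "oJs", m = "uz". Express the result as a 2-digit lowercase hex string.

13

Key "oJs" = 6f 4a 73 is 3 bytes ≤ B = 4; zero-pad to 4 bytes: K' = 6f 4a 73 00.
K' ⊕ ipad = 59 7c 45 36.  K' ⊕ opad = 33 16 2f 5c.
Inner input = (K'⊕ipad) ∥ m = 59 7c 45 36 ∥ 75 7a.
Inner hash: sum = 89+124+69+54+117+122 = 575; mod 256 = 63 → 3f.
Outer input = (K'⊕opad) ∥ inner = 33 16 2f 5c ∥ 3f.
Outer hash (tag): sum = 51+22+47+92+63 = 275; mod 256 = 19 → 13.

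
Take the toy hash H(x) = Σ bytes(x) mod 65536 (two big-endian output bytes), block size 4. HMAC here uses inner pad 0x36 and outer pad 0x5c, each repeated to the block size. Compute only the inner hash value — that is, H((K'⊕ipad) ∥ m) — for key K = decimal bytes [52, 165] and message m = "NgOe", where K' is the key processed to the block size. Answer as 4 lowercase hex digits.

026a

Key decimal bytes [52, 165] = 34 a5 is 2 bytes ≤ B = 4; zero-pad to 4 bytes: K' = 34 a5 00 00.
K' ⊕ ipad = 02 93 36 36.
Inner input = 02 93 36 36 ∥ 4e 67 4f 65.
Inner hash: sum = 2+147+54+54+78+103+79+101 = 618 → 02 6a.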